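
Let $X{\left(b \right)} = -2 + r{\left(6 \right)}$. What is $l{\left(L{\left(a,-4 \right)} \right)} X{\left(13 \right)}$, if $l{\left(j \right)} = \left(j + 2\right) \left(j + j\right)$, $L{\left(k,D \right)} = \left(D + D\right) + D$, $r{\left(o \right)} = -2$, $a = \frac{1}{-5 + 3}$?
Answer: $-960$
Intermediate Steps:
$a = - \frac{1}{2}$ ($a = \frac{1}{-2} = - \frac{1}{2} \approx -0.5$)
$L{\left(k,D \right)} = 3 D$ ($L{\left(k,D \right)} = 2 D + D = 3 D$)
$l{\left(j \right)} = 2 j \left(2 + j\right)$ ($l{\left(j \right)} = \left(2 + j\right) 2 j = 2 j \left(2 + j\right)$)
$X{\left(b \right)} = -4$ ($X{\left(b \right)} = -2 - 2 = -4$)
$l{\left(L{\left(a,-4 \right)} \right)} X{\left(13 \right)} = 2 \cdot 3 \left(-4\right) \left(2 + 3 \left(-4\right)\right) \left(-4\right) = 2 \left(-12\right) \left(2 - 12\right) \left(-4\right) = 2 \left(-12\right) \left(-10\right) \left(-4\right) = 240 \left(-4\right) = -960$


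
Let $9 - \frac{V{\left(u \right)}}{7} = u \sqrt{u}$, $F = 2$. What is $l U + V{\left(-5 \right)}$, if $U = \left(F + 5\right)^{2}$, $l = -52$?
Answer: $-2485 + 35 i \sqrt{5} \approx -2485.0 + 78.262 i$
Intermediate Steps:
$V{\left(u \right)} = 63 - 7 u^{\frac{3}{2}}$ ($V{\left(u \right)} = 63 - 7 u \sqrt{u} = 63 - 7 u^{\frac{3}{2}}$)
$U = 49$ ($U = \left(2 + 5\right)^{2} = 7^{2} = 49$)
$l U + V{\left(-5 \right)} = \left(-52\right) 49 + \left(63 - 7 \left(-5\right)^{\frac{3}{2}}\right) = -2548 + \left(63 - 7 \left(- 5 i \sqrt{5}\right)\right) = -2548 + \left(63 + 35 i \sqrt{5}\right) = -2485 + 35 i \sqrt{5}$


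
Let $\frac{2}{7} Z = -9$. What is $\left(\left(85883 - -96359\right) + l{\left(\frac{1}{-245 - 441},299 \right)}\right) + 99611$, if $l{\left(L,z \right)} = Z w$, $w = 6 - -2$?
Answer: $281601$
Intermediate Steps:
$Z = - \frac{63}{2}$ ($Z = \frac{7}{2} \left(-9\right) = - \frac{63}{2} \approx -31.5$)
$w = 8$ ($w = 6 + 2 = 8$)
$l{\left(L,z \right)} = -252$ ($l{\left(L,z \right)} = \left(- \frac{63}{2}\right) 8 = -252$)
$\left(\left(85883 - -96359\right) + l{\left(\frac{1}{-245 - 441},299 \right)}\right) + 99611 = \left(\left(85883 - -96359\right) - 252\right) + 99611 = \left(\left(85883 + 96359\right) - 252\right) + 99611 = \left(182242 - 252\right) + 99611 = 181990 + 99611 = 281601$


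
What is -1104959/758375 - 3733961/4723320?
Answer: -230023360493/102344223000 ≈ -2.2475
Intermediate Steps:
-1104959/758375 - 3733961/4723320 = -1104959*1/758375 - 3733961*1/4723320 = -1104959/758375 - 533423/674760 = -230023360493/102344223000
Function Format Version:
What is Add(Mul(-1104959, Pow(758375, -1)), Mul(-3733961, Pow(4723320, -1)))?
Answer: Rational(-230023360493, 102344223000) ≈ -2.2475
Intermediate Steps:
Add(Mul(-1104959, Pow(758375, -1)), Mul(-3733961, Pow(4723320, -1))) = Add(Mul(-1104959, Rational(1, 758375)), Mul(-3733961, Rational(1, 4723320))) = Add(Rational(-1104959, 758375), Rational(-533423, 674760)) = Rational(-230023360493, 102344223000)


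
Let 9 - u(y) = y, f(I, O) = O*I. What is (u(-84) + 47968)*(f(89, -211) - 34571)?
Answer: -2564054350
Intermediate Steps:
f(I, O) = I*O
u(y) = 9 - y
(u(-84) + 47968)*(f(89, -211) - 34571) = ((9 - 1*(-84)) + 47968)*(89*(-211) - 34571) = ((9 + 84) + 47968)*(-18779 - 34571) = (93 + 47968)*(-53350) = 48061*(-53350) = -2564054350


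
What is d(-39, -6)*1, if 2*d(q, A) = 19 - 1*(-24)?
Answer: 43/2 ≈ 21.500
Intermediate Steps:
d(q, A) = 43/2 (d(q, A) = (19 - 1*(-24))/2 = (19 + 24)/2 = (½)*43 = 43/2)
d(-39, -6)*1 = (43/2)*1 = 43/2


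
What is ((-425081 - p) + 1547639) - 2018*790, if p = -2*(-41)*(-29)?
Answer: -469284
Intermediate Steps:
p = -2378 (p = 82*(-29) = -2378)
((-425081 - p) + 1547639) - 2018*790 = ((-425081 - 1*(-2378)) + 1547639) - 2018*790 = ((-425081 + 2378) + 1547639) - 1594220 = (-422703 + 1547639) - 1594220 = 1124936 - 1594220 = -469284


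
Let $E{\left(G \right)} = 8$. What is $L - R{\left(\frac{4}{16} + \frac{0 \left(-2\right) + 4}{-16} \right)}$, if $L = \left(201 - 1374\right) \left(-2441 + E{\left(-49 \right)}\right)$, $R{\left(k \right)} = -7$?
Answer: $2853916$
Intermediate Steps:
$L = 2853909$ ($L = \left(201 - 1374\right) \left(-2441 + 8\right) = \left(-1173\right) \left(-2433\right) = 2853909$)
$L - R{\left(\frac{4}{16} + \frac{0 \left(-2\right) + 4}{-16} \right)} = 2853909 - -7 = 2853909 + 7 = 2853916$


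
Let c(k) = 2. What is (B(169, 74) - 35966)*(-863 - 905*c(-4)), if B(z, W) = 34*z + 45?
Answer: 80657775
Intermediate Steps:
B(z, W) = 45 + 34*z
(B(169, 74) - 35966)*(-863 - 905*c(-4)) = ((45 + 34*169) - 35966)*(-863 - 905*2) = ((45 + 5746) - 35966)*(-863 - 1810) = (5791 - 35966)*(-2673) = -30175*(-2673) = 80657775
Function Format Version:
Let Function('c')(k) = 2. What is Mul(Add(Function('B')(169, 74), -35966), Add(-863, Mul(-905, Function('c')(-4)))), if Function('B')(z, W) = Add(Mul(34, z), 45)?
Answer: 80657775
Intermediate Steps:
Function('B')(z, W) = Add(45, Mul(34, z))
Mul(Add(Function('B')(169, 74), -35966), Add(-863, Mul(-905, Function('c')(-4)))) = Mul(Add(Add(45, Mul(34, 169)), -35966), Add(-863, Mul(-905, 2))) = Mul(Add(Add(45, 5746), -35966), Add(-863, -1810)) = Mul(Add(5791, -35966), -2673) = Mul(-30175, -2673) = 80657775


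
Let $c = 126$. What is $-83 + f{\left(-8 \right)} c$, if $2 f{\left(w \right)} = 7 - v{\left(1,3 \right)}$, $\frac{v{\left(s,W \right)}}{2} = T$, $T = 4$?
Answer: $-146$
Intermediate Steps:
$v{\left(s,W \right)} = 8$ ($v{\left(s,W \right)} = 2 \cdot 4 = 8$)
$f{\left(w \right)} = - \frac{1}{2}$ ($f{\left(w \right)} = \frac{7 - 8}{2} = \frac{1}{2} \left(-1\right) = - \frac{1}{2}$)
$-83 + f{\left(-8 \right)} c = -83 - 63 = -146$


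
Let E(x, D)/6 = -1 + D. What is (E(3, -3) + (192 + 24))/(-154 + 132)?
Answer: -96/11 ≈ -8.7273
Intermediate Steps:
E(x, D) = -6 + 6*D (E(x, D) = 6*(-1 + D) = -6 + 6*D)
(E(3, -3) + (192 + 24))/(-154 + 132) = ((-6 + 6*(-3)) + (192 + 24))/(-154 + 132) = ((-6 - 18) + 216)/(-22) = (-24 + 216)*(-1/22) = 192*(-1/22) = -96/11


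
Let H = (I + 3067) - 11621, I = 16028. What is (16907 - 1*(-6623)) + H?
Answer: 31004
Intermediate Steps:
H = 7474 (H = (16028 + 3067) - 11621 = 19095 - 11621 = 7474)
(16907 - 1*(-6623)) + H = (16907 - 1*(-6623)) + 7474 = (16907 + 6623) + 7474 = 23530 + 7474 = 31004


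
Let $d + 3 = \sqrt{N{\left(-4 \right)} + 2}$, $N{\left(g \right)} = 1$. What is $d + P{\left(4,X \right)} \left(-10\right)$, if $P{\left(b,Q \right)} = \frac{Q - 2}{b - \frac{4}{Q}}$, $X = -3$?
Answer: $\frac{51}{8} + \sqrt{3} \approx 8.1071$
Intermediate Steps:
$P{\left(b,Q \right)} = \frac{-2 + Q}{b - \frac{4}{Q}}$
$d = -3 + \sqrt{3}$ ($d = -3 + \sqrt{1 + 2} = -3 + \sqrt{3} \approx -1.268$)
$d + P{\left(4,X \right)} \left(-10\right) = \left(-3 + \sqrt{3}\right) + - \frac{3 \left(-2 - 3\right)}{-4 - 12} \left(-10\right) = \left(-3 + \sqrt{3}\right) + \left(-3\right) \frac{1}{-4 - 12} \left(-5\right) \left(-10\right) = \left(-3 + \sqrt{3}\right) + \left(-3\right) \frac{1}{-16} \left(-5\right) \left(-10\right) = \left(-3 + \sqrt{3}\right) + \left(-3\right) \left(- \frac{1}{16}\right) \left(-5\right) \left(-10\right) = \left(-3 + \sqrt{3}\right) - - \frac{75}{8} = \left(-3 + \sqrt{3}\right) + \frac{75}{8} = \frac{51}{8} + \sqrt{3}$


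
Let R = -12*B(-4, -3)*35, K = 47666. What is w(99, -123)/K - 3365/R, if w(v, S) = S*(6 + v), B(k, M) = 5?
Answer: 13327459/10009860 ≈ 1.3314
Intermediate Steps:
R = -2100 (R = -12*5*35 = -60*35 = -2100)
w(99, -123)/K - 3365/R = -123*(6 + 99)/47666 - 3365/(-2100) = -123*105*(1/47666) - 3365*(-1/2100) = -12915*1/47666 + 673/420 = -12915/47666 + 673/420 = 13327459/10009860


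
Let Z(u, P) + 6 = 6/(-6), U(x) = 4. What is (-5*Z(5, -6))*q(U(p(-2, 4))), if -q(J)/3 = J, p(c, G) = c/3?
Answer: -420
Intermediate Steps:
p(c, G) = c/3 (p(c, G) = c*(⅓) = c/3)
q(J) = -3*J
Z(u, P) = -7 (Z(u, P) = -6 + 6/(-6) = -6 + 6*(-⅙) = -6 - 1 = -7)
(-5*Z(5, -6))*q(U(p(-2, 4))) = (-5*(-7))*(-3*4) = 35*(-12) = -420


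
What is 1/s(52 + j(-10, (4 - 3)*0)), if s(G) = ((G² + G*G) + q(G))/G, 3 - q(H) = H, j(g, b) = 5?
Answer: 19/2148 ≈ 0.0088454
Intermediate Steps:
q(H) = 3 - H
s(G) = (3 - G + 2*G²)/G (s(G) = ((G² + G*G) + (3 - G))/G = ((G² + G²) + (3 - G))/G = (2*G² + (3 - G))/G = (3 - G + 2*G²)/G)
1/s(52 + j(-10, (4 - 3)*0)) = 1/(-1 + 2*(52 + 5) + 3/(52 + 5)) = 1/(-1 + 2*57 + 3/57) = 1/(-1 + 114 + 3*(1/57)) = 1/(-1 + 114 + 1/19) = 1/(2148/19) = 19/2148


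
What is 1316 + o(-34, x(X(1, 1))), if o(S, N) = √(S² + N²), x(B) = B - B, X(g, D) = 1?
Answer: 1350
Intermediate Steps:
x(B) = 0
o(S, N) = √(N² + S²)
1316 + o(-34, x(X(1, 1))) = 1316 + √(0² + (-34)²) = 1316 + √(0 + 1156) = 1316 + √1156 = 1316 + 34 = 1350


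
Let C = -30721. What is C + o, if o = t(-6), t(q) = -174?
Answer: -30895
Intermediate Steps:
o = -174
C + o = -30721 - 174 = -30895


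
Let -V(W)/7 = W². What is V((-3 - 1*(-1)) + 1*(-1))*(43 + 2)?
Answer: -2835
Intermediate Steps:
V(W) = -7*W²
V((-3 - 1*(-1)) + 1*(-1))*(43 + 2) = (-7*((-3 - 1*(-1)) + 1*(-1))²)*(43 + 2) = -7*((-3 + 1) - 1)²*45 = -7*(-2 - 1)²*45 = -7*(-3)²*45 = -7*9*45 = -63*45 = -2835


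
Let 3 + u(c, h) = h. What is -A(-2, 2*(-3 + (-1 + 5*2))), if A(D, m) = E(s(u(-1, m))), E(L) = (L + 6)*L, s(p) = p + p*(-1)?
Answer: 0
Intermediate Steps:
u(c, h) = -3 + h
s(p) = 0 (s(p) = p - p = 0)
E(L) = L*(6 + L) (E(L) = (6 + L)*L = L*(6 + L))
A(D, m) = 0 (A(D, m) = 0*(6 + 0) = 0*6 = 0)
-A(-2, 2*(-3 + (-1 + 5*2))) = -1*0 = 0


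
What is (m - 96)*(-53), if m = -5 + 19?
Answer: 4346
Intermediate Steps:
m = 14
(m - 96)*(-53) = (14 - 96)*(-53) = -82*(-53) = 4346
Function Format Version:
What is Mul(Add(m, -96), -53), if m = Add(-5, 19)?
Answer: 4346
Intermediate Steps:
m = 14
Mul(Add(m, -96), -53) = Mul(Add(14, -96), -53) = Mul(-82, -53) = 4346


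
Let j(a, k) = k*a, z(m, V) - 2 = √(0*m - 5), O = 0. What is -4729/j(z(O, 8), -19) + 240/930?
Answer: 294566/5301 - 4729*I*√5/171 ≈ 55.568 - 61.838*I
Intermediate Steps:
z(m, V) = 2 + I*√5 (z(m, V) = 2 + √(0*m - 5) = 2 + √(0 - 5) = 2 + √(-5) = 2 + I*√5)
j(a, k) = a*k
-4729/j(z(O, 8), -19) + 240/930 = -4729*(-1/(19*(2 + I*√5))) + 240/930 = -4729/(-38 - 19*I*√5) + 240*(1/930) = -4729/(-38 - 19*I*√5) + 8/31 = 8/31 - 4729/(-38 - 19*I*√5)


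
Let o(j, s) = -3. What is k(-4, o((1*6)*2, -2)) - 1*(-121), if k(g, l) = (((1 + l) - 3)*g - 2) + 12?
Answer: 151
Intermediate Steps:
k(g, l) = 10 + g*(-2 + l) (k(g, l) = ((-2 + l)*g - 2) + 12 = (g*(-2 + l) - 2) + 12 = (-2 + g*(-2 + l)) + 12 = 10 + g*(-2 + l))
k(-4, o((1*6)*2, -2)) - 1*(-121) = (10 - 2*(-4) - 4*(-3)) - 1*(-121) = (10 + 8 + 12) + 121 = 30 + 121 = 151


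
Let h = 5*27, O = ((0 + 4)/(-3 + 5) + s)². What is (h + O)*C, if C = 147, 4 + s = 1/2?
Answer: 80703/4 ≈ 20176.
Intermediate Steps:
s = -7/2 (s = -4 + 1/2 = -4 + ½ = -7/2 ≈ -3.5000)
O = 9/4 (O = ((0 + 4)/(-3 + 5) - 7/2)² = (4/2 - 7/2)² = (4*(½) - 7/2)² = (2 - 7/2)² = (-3/2)² = 9/4 ≈ 2.2500)
h = 135
(h + O)*C = (135 + 9/4)*147 = (549/4)*147 = 80703/4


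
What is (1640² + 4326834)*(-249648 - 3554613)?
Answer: -26692346225274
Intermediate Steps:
(1640² + 4326834)*(-249648 - 3554613) = (2689600 + 4326834)*(-3804261) = 7016434*(-3804261) = -26692346225274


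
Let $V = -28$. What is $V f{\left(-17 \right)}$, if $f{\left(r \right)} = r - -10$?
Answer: $196$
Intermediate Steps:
$f{\left(r \right)} = 10 + r$ ($f{\left(r \right)} = r + 10 = 10 + r$)
$V f{\left(-17 \right)} = - 28 \left(10 - 17\right) = \left(-28\right) \left(-7\right) = 196$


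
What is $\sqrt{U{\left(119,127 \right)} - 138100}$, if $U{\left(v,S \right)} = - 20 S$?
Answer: $4 i \sqrt{8790} \approx 375.02 i$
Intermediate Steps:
$\sqrt{U{\left(119,127 \right)} - 138100} = \sqrt{\left(-20\right) 127 - 138100} = \sqrt{-2540 - 138100} = \sqrt{-140640} = 4 i \sqrt{8790}$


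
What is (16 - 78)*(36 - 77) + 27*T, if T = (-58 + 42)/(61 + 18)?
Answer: 200386/79 ≈ 2536.5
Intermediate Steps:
T = -16/79 ≈ -0.20253
(16 - 78)*(36 - 77) + 27*T = (16 - 78)*(36 - 77) + 27*(-16/79) = -62*(-41) - 432/79 = 2542 - 432/79 = 200386/79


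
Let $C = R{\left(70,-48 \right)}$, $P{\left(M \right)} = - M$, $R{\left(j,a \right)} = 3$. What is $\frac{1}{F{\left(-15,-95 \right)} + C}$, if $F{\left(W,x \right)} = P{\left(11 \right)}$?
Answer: $- \frac{1}{8} \approx -0.125$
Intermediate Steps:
$C = 3$
$F{\left(W,x \right)} = -11$ ($F{\left(W,x \right)} = \left(-1\right) 11 = -11$)
$\frac{1}{F{\left(-15,-95 \right)} + C} = \frac{1}{-11 + 3} = \frac{1}{-8} = - \frac{1}{8}$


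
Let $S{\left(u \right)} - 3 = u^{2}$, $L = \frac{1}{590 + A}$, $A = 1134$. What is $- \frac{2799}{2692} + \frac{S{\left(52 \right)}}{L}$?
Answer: $\frac{12563205857}{2692} \approx 4.6669 \cdot 10^{6}$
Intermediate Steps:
$L = \frac{1}{1724}$ ($L = \frac{1}{590 + 1134} = \frac{1}{1724} \approx 0.00058005$)
$S{\left(u \right)} = 3 + u^{2}$
$- \frac{2799}{2692} + \frac{S{\left(52 \right)}}{L} = - \frac{2799}{2692} + \left(3 + 52^{2}\right) \frac{1}{\frac{1}{1724}} = \left(-2799\right) \frac{1}{2692} + \left(3 + 2704\right) 1724 = - \frac{2799}{2692} + 2707 \cdot 1724 = - \frac{2799}{2692} + 4666868 = \frac{12563205857}{2692}$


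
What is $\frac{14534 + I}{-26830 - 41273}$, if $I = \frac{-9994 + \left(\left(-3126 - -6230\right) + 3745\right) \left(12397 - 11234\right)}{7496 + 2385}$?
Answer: $- \frac{50521949}{224308581} \approx -0.22523$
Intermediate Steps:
$I = \frac{7955393}{9881}$ ($I = \frac{-9994 + \left(\left(-3126 + 6230\right) + 3745\right) 1163}{9881} = \left(-9994 + \left(3104 + 3745\right) 1163\right) \frac{1}{9881} = \left(-9994 + 6849 \cdot 1163\right) \frac{1}{9881} = \left(-9994 + 7965387\right) \frac{1}{9881} = 7955393 \cdot \frac{1}{9881} = \frac{7955393}{9881} \approx 805.12$)
$\frac{14534 + I}{-26830 - 41273} = \frac{14534 + \frac{7955393}{9881}}{-26830 - 41273} = \frac{151565847}{9881 \left(-68103\right)} = \frac{151565847}{9881} \left(- \frac{1}{68103}\right) = - \frac{50521949}{224308581}$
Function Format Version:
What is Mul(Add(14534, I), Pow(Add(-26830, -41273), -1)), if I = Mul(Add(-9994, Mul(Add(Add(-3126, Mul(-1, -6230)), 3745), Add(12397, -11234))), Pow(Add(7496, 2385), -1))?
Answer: Rational(-50521949, 224308581) ≈ -0.22523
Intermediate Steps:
I = Rational(7955393, 9881) (I = Mul(Add(-9994, Mul(Add(Add(-3126, 6230), 3745), 1163)), Pow(9881, -1)) = Mul(Add(-9994, Mul(Add(3104, 3745), 1163)), Rational(1, 9881)) = Mul(Add(-9994, Mul(6849, 1163)), Rational(1, 9881)) = Mul(Add(-9994, 7965387), Rational(1, 9881)) = Mul(7955393, Rational(1, 9881)) = Rational(7955393, 9881) ≈ 805.12)
Mul(Add(14534, I), Pow(Add(-26830, -41273), -1)) = Mul(Add(14534, Rational(7955393, 9881)), Pow(Add(-26830, -41273), -1)) = Mul(Rational(151565847, 9881), Pow(-68103, -1)) = Mul(Rational(151565847, 9881), Rational(-1, 68103)) = Rational(-50521949, 224308581)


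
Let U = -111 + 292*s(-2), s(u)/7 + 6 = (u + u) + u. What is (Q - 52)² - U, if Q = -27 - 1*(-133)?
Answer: 27555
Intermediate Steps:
Q = 106 (Q = -27 + 133 = 106)
s(u) = -42 + 21*u (s(u) = -42 + 7*((u + u) + u) = -42 + 7*(2*u + u) = -42 + 7*(3*u) = -42 + 21*u)
U = -24639 (U = -111 + 292*(-42 + 21*(-2)) = -111 + 292*(-42 - 42) = -111 + 292*(-84) = -111 - 24528 = -24639)
(Q - 52)² - U = (106 - 52)² - 1*(-24639) = 54² + 24639 = 2916 + 24639 = 27555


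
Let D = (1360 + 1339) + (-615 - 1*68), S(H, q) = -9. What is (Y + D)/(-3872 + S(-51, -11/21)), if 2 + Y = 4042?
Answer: -6056/3881 ≈ -1.5604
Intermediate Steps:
Y = 4040 (Y = -2 + 4042 = 4040)
D = 2016 (D = 2699 + (-615 - 68) = 2699 - 683 = 2016)
(Y + D)/(-3872 + S(-51, -11/21)) = (4040 + 2016)/(-3872 - 9) = 6056/(-3881) = 6056*(-1/3881) = -6056/3881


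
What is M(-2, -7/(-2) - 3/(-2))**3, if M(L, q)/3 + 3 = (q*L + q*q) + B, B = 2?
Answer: 74088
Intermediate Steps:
M(L, q) = -3 + 3*q**2 + 3*L*q (M(L, q) = -9 + 3*((q*L + q*q) + 2) = -9 + 3*((L*q + q**2) + 2) = -9 + 3*((q**2 + L*q) + 2) = -9 + 3*(2 + q**2 + L*q) = -9 + (6 + 3*q**2 + 3*L*q) = -3 + 3*q**2 + 3*L*q)
M(-2, -7/(-2) - 3/(-2))**3 = (-3 + 3*(-7/(-2) - 3/(-2))**2 + 3*(-2)*(-7/(-2) - 3/(-2)))**3 = (-3 + 3*(-7*(-1/2) - 3*(-1/2))**2 + 3*(-2)*(-7*(-1/2) - 3*(-1/2)))**3 = (-3 + 3*(7/2 + 3/2)**2 + 3*(-2)*(7/2 + 3/2))**3 = (-3 + 3*5**2 + 3*(-2)*5)**3 = (-3 + 3*25 - 30)**3 = (-3 + 75 - 30)**3 = 42**3 = 74088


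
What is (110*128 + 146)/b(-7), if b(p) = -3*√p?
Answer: 4742*I*√7/7 ≈ 1792.3*I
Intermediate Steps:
(110*128 + 146)/b(-7) = (110*128 + 146)/((-3*I*√7)) = (14080 + 146)/((-3*I*√7)) = 14226/((-3*I*√7)) = 14226*(I*√7/21) = 4742*I*√7/7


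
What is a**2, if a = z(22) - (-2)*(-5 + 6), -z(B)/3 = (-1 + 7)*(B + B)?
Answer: 624100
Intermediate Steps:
z(B) = -36*B (z(B) = -3*(-1 + 7)*(B + B) = -18*2*B = -36*B)
a = -790 (a = -36*22 - (-2)*(-5 + 6) = -792 - (-2) = -792 - 1*(-2) = -792 + 2 = -790)
a**2 = (-790)**2 = 624100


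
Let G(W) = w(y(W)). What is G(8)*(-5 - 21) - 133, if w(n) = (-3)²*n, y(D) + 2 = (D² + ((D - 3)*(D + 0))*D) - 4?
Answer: -88585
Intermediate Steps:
y(D) = -6 + D² + D²*(-3 + D) (y(D) = -2 + ((D² + ((D - 3)*(D + 0))*D) - 4) = -2 + ((D² + ((-3 + D)*D)*D) - 4) = -2 + ((D² + (D*(-3 + D))*D) - 4) = -2 + ((D² + D²*(-3 + D)) - 4) = -2 + (-4 + D² + D²*(-3 + D)) = -6 + D² + D²*(-3 + D))
w(n) = 9*n
G(W) = -54 - 18*W² + 9*W³ (G(W) = 9*(-6 + W³ - 2*W²) = -54 - 18*W² + 9*W³)
G(8)*(-5 - 21) - 133 = (-54 - 18*8² + 9*8³)*(-5 - 21) - 133 = (-54 - 18*64 + 9*512)*(-26) - 133 = (-54 - 1152 + 4608)*(-26) - 133 = 3402*(-26) - 133 = -88452 - 133 = -88585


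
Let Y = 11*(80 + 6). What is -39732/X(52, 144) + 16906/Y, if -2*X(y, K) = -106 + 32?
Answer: -18480475/17501 ≈ -1056.0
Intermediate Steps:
X(y, K) = 37 (X(y, K) = -(-106 + 32)/2 = -1/2*(-74) = 37)
Y = 946 (Y = 11*86 = 946)
-39732/X(52, 144) + 16906/Y = -39732/37 + 16906/946 = -39732*1/37 + 16906*(1/946) = -39732/37 + 8453/473 = -18480475/17501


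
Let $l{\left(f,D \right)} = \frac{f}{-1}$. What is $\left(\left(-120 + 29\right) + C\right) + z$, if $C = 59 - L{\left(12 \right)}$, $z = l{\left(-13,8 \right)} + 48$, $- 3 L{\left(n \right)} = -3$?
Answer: $28$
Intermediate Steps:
$l{\left(f,D \right)} = - f$ ($l{\left(f,D \right)} = f \left(-1\right) = - f$)
$L{\left(n \right)} = 1$ ($L{\left(n \right)} = \left(- \frac{1}{3}\right) \left(-3\right) = 1$)
$z = 61$ ($z = \left(-1\right) \left(-13\right) + 48 = 13 + 48 = 61$)
$C = 58$ ($C = 59 - 1 = 58$)
$\left(\left(-120 + 29\right) + C\right) + z = \left(\left(-120 + 29\right) + 58\right) + 61 = \left(-91 + 58\right) + 61 = -33 + 61 = 28$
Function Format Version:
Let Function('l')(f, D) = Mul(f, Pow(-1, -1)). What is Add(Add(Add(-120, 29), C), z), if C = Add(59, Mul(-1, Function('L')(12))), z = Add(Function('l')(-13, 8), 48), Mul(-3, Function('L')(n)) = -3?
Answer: 28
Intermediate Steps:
Function('l')(f, D) = Mul(-1, f) (Function('l')(f, D) = Mul(f, -1) = Mul(-1, f))
Function('L')(n) = 1 (Function('L')(n) = Mul(Rational(-1, 3), -3) = 1)
z = 61 (z = Add(Mul(-1, -13), 48) = Add(13, 48) = 61)
C = 58 (C = Add(59, Mul(-1, 1)) = Add(59, -1) = 58)
Add(Add(Add(-120, 29), C), z) = Add(Add(Add(-120, 29), 58), 61) = Add(Add(-91, 58), 61) = Add(-33, 61) = 28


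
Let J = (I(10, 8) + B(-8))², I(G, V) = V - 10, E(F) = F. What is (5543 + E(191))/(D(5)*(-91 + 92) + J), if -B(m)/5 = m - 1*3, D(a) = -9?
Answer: 2867/1400 ≈ 2.0479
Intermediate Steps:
I(G, V) = -10 + V
B(m) = 15 - 5*m (B(m) = -5*(m - 1*3) = -5*(m - 3) = -5*(-3 + m) = 15 - 5*m)
J = 2809 (J = ((-10 + 8) + (15 - 5*(-8)))² = (-2 + (15 + 40))² = (-2 + 55)² = 53² = 2809)
(5543 + E(191))/(D(5)*(-91 + 92) + J) = (5543 + 191)/(-9*(-91 + 92) + 2809) = 5734/(-9*1 + 2809) = 5734/(-9 + 2809) = 5734/2800 = 5734*(1/2800) = 2867/1400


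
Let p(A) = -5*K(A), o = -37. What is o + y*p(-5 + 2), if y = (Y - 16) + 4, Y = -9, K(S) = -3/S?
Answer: 68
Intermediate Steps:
p(A) = 15/A (p(A) = -(-15)/A = 15/A)
y = -21 (y = (-9 - 16) + 4 = -25 + 4 = -21)
o + y*p(-5 + 2) = -37 - 315/(-5 + 2) = -37 - 315/(-3) = -37 - 315*(-1)/3 = -37 - 21*(-5) = -37 + 105 = 68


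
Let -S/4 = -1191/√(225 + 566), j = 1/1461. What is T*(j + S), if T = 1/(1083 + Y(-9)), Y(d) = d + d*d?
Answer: 1/1687455 + 1588*√791/304535 ≈ 0.14666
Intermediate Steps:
j = 1/1461 ≈ 0.00068446
Y(d) = d + d²
T = 1/1155 (T = 1/(1083 - 9*(1 - 9)) = 1/(1083 - 9*(-8)) = 1/(1083 + 72) = 1/1155 ≈ 0.00086580)
S = 4764*√791/791 (S = -(-4764)/(√(225 + 566)) = -(-4764)/(√791) = -(-4764)*√791/791 = 4764*√791/791 ≈ 169.39)
T*(j + S) = (1/1461 + 4764*√791/791)/1155 = 1/1687455 + 1588*√791/304535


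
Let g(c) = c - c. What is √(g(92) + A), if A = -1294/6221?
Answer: I*√8049974/6221 ≈ 0.45608*I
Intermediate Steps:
g(c) = 0
A = -1294/6221 (A = -1294*1/6221 = -1294/6221 ≈ -0.20801)
√(g(92) + A) = √(0 - 1294/6221) = √(-1294/6221) = I*√8049974/6221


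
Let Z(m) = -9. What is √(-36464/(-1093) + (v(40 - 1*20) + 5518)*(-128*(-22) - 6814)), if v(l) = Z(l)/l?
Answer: I*√2635291943346810/10930 ≈ 4696.7*I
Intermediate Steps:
v(l) = -9/l
√(-36464/(-1093) + (v(40 - 1*20) + 5518)*(-128*(-22) - 6814)) = √(-36464/(-1093) + (-9/(40 - 1*20) + 5518)*(-128*(-22) - 6814)) = √(-36464*(-1)/1093 + (-9/(40 - 20) + 5518)*(2816 - 6814)) = √(-1*(-36464/1093) + (-9/20 + 5518)*(-3998)) = √(36464/1093 + (-9*1/20 + 5518)*(-3998)) = √(36464/1093 + (-9/20 + 5518)*(-3998)) = √(36464/1093 + (110351/20)*(-3998)) = √(36464/1093 - 220591649/10) = √(-241106307717/10930) = I*√2635291943346810/10930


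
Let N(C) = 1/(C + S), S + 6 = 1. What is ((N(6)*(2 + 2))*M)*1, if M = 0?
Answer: 0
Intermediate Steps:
S = -5 (S = -6 + 1 = -5)
N(C) = 1/(-5 + C) (N(C) = 1/(C - 5) = 1/(-5 + C))
((N(6)*(2 + 2))*M)*1 = (((2 + 2)/(-5 + 6))*0)*1 = ((4/1)*0)*1 = ((1*4)*0)*1 = (4*0)*1 = 0*1 = 0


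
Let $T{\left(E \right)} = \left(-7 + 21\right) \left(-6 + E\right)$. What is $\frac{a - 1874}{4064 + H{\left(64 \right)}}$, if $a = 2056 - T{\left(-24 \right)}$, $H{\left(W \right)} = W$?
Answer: $\frac{7}{48} \approx 0.14583$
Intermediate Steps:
$T{\left(E \right)} = -84 + 14 E$ ($T{\left(E \right)} = 14 \left(-6 + E\right) = -84 + 14 E$)
$a = 2476$ ($a = 2056 - \left(-84 + 14 \left(-24\right)\right) = 2056 - \left(-84 - 336\right) = 2056 - -420 = 2056 + 420 = 2476$)
$\frac{a - 1874}{4064 + H{\left(64 \right)}} = \frac{2476 - 1874}{4064 + 64} = \frac{602}{4128} = 602 \cdot \frac{1}{4128} = \frac{7}{48}$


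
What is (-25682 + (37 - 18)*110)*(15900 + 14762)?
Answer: -723377904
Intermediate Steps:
(-25682 + (37 - 18)*110)*(15900 + 14762) = (-25682 + 19*110)*30662 = (-25682 + 2090)*30662 = -23592*30662 = -723377904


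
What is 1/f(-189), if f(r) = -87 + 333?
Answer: 1/246 ≈ 0.0040650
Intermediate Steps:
f(r) = 246
1/f(-189) = 1/246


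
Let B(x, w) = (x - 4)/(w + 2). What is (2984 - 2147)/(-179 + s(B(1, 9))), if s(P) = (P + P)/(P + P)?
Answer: -837/178 ≈ -4.7022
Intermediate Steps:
B(x, w) = (-4 + x)/(2 + w)
s(P) = 1 (s(P) = (2*P)/((2*P)) = (2*P)*(1/(2*P)) = 1)
(2984 - 2147)/(-179 + s(B(1, 9))) = (2984 - 2147)/(-179 + 1) = 837/(-178) = 837*(-1/178) = -837/178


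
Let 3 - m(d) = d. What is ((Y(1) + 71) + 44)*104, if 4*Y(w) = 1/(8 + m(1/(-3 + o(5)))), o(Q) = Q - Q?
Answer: 203359/17 ≈ 11962.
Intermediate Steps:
o(Q) = 0
m(d) = 3 - d
Y(w) = 3/136 (Y(w) = 1/(4*(8 + (3 - 1/(-3 + 0)))) = 1/(4*(8 + (3 - 1/(-3)))) = 1/(4*(8 + (3 - 1*(-⅓)))) = 1/(4*(8 + (3 + ⅓))) = 1/(4*(8 + 10/3)) = 1/(4*(34/3)) = (¼)*(3/34) = 3/136)
((Y(1) + 71) + 44)*104 = ((3/136 + 71) + 44)*104 = (9659/136 + 44)*104 = (15643/136)*104 = 203359/17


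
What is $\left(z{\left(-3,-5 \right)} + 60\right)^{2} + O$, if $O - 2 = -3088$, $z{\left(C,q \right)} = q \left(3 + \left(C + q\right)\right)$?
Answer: $4139$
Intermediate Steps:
$z{\left(C,q \right)} = q \left(3 + C + q\right)$
$O = -3086$ ($O = 2 - 3088 = -3086$)
$\left(z{\left(-3,-5 \right)} + 60\right)^{2} + O = \left(- 5 \left(3 - 3 - 5\right) + 60\right)^{2} - 3086 = \left(\left(-5\right) \left(-5\right) + 60\right)^{2} - 3086 = \left(25 + 60\right)^{2} - 3086 = 85^{2} - 3086 = 7225 - 3086 = 4139$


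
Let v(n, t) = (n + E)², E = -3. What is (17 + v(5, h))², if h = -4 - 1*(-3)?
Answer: 441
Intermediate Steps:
h = -1 (h = -4 + 3 = -1)
v(n, t) = (-3 + n)² (v(n, t) = (n - 3)² = (-3 + n)²)
(17 + v(5, h))² = (17 + (-3 + 5)²)² = (17 + 2²)² = (17 + 4)² = 21² = 441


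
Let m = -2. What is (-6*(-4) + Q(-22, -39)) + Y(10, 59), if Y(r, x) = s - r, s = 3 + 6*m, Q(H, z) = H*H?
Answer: 489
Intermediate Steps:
Q(H, z) = H²
s = -9 (s = 3 + 6*(-2) = 3 - 12 = -9)
Y(r, x) = -9 - r
(-6*(-4) + Q(-22, -39)) + Y(10, 59) = (-6*(-4) + (-22)²) + (-9 - 1*10) = (24 + 484) + (-9 - 10) = 508 - 19 = 489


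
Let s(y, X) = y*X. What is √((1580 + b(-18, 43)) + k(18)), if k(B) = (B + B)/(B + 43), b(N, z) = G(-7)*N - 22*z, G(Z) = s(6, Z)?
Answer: √5174386/61 ≈ 37.291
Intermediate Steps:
s(y, X) = X*y
G(Z) = 6*Z (G(Z) = Z*6 = 6*Z)
b(N, z) = -42*N - 22*z (b(N, z) = (6*(-7))*N - 22*z = -42*N - 22*z)
k(B) = 2*B/(43 + B) (k(B) = (2*B)/(43 + B) = 2*B/(43 + B))
√((1580 + b(-18, 43)) + k(18)) = √((1580 + (-42*(-18) - 22*43)) + 2*18/(43 + 18)) = √((1580 + (756 - 946)) + 2*18/61) = √((1580 - 190) + 2*18*(1/61)) = √(1390 + 36/61) = √(84826/61) = √5174386/61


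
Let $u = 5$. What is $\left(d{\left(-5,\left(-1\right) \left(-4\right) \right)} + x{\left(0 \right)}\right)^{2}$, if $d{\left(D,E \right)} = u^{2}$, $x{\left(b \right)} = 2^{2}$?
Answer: $841$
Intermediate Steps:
$x{\left(b \right)} = 4$
$d{\left(D,E \right)} = 25$ ($d{\left(D,E \right)} = 5^{2} = 25$)
$\left(d{\left(-5,\left(-1\right) \left(-4\right) \right)} + x{\left(0 \right)}\right)^{2} = \left(25 + 4\right)^{2} = 29^{2} = 841$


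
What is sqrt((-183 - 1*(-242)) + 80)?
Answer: sqrt(139) ≈ 11.790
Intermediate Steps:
sqrt((-183 - 1*(-242)) + 80) = sqrt((-183 + 242) + 80) = sqrt(59 + 80) = sqrt(139)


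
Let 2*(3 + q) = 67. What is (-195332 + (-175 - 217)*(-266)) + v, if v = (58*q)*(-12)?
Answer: -112288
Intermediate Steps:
q = 61/2 (q = -3 + (½)*67 = -3 + 67/2 = 61/2 ≈ 30.500)
v = -21228 (v = (58*(61/2))*(-12) = 1769*(-12) = -21228)
(-195332 + (-175 - 217)*(-266)) + v = (-195332 + (-175 - 217)*(-266)) - 21228 = (-195332 - 392*(-266)) - 21228 = (-195332 + 104272) - 21228 = -91060 - 21228 = -112288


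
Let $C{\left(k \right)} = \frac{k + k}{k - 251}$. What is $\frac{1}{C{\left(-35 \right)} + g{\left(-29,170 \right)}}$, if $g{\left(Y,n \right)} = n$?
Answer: $\frac{143}{24345} \approx 0.0058739$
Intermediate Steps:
$C{\left(k \right)} = \frac{2 k}{-251 + k}$
$\frac{1}{C{\left(-35 \right)} + g{\left(-29,170 \right)}} = \frac{1}{2 \left(-35\right) \frac{1}{-251 - 35} + 170} = \frac{1}{2 \left(-35\right) \frac{1}{-286} + 170} = \frac{1}{2 \left(-35\right) \left(- \frac{1}{286}\right) + 170} = \frac{1}{\frac{35}{143} + 170} = \frac{1}{\frac{24345}{143}} = \frac{143}{24345}$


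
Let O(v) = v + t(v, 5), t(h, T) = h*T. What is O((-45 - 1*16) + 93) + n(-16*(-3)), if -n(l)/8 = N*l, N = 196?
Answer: -75072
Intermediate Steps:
t(h, T) = T*h
O(v) = 6*v (O(v) = v + 5*v = 6*v)
n(l) = -1568*l
O((-45 - 1*16) + 93) + n(-16*(-3)) = 6*((-45 - 1*16) + 93) - (-25088)*(-3) = 6*((-45 - 16) + 93) - 1568*48 = 6*(-61 + 93) - 75264 = 6*32 - 75264 = 192 - 75264 = -75072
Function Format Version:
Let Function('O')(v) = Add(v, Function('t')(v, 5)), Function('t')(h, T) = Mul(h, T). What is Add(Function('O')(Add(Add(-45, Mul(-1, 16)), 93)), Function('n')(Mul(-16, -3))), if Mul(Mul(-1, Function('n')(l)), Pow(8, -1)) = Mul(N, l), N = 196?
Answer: -75072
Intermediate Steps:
Function('t')(h, T) = Mul(T, h)
Function('O')(v) = Mul(6, v) (Function('O')(v) = Add(v, Mul(5, v)) = Mul(6, v))
Function('n')(l) = Mul(-1568, l) (Function('n')(l) = Mul(-8, Mul(196, l)) = Mul(-1568, l))
Add(Function('O')(Add(Add(-45, Mul(-1, 16)), 93)), Function('n')(Mul(-16, -3))) = Add(Mul(6, Add(Add(-45, Mul(-1, 16)), 93)), Mul(-1568, Mul(-16, -3))) = Add(Mul(6, Add(Add(-45, -16), 93)), Mul(-1568, 48)) = Add(Mul(6, Add(-61, 93)), -75264) = Add(Mul(6, 32), -75264) = Add(192, -75264) = -75072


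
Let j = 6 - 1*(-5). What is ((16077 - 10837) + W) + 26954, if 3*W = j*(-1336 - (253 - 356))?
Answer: 27673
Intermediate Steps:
j = 11 (j = 6 + 5 = 11)
W = -4521 (W = (11*(-1336 - (253 - 356)))/3 = (11*(-1336 - 1*(-103)))/3 = (11*(-1336 + 103))/3 = (11*(-1233))/3 = (⅓)*(-13563) = -4521)
((16077 - 10837) + W) + 26954 = ((16077 - 10837) - 4521) + 26954 = (5240 - 4521) + 26954 = 719 + 26954 = 27673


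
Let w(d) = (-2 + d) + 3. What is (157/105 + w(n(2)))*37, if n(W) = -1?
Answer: 5809/105 ≈ 55.324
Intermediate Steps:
w(d) = 1 + d
(157/105 + w(n(2)))*37 = (157/105 + (1 - 1))*37 = (157*(1/105) + 0)*37 = (157/105 + 0)*37 = (157/105)*37 = 5809/105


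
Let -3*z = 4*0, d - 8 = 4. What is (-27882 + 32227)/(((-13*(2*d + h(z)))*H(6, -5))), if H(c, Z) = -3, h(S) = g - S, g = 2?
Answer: 4345/1014 ≈ 4.2850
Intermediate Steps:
d = 12 (d = 8 + 4 = 12)
z = 0 (z = -4*0/3 = -⅓*0 = 0)
h(S) = 2 - S
(-27882 + 32227)/(((-13*(2*d + h(z)))*H(6, -5))) = (-27882 + 32227)/((-13*(2*12 + (2 - 1*0))*(-3))) = 4345/((-13*(24 + (2 + 0))*(-3))) = 4345/((-13*(24 + 2)*(-3))) = 4345/((-13*26*(-3))) = 4345/((-338*(-3))) = 4345/1014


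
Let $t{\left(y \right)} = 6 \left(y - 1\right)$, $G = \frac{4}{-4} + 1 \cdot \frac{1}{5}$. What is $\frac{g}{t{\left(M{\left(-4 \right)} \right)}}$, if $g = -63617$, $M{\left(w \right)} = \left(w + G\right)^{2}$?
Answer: $- \frac{1590425}{3306} \approx -481.07$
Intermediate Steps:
$G = - \frac{4}{5}$ ($G = 4 \left(- \frac{1}{4}\right) + 1 \cdot \frac{1}{5} = -1 + \frac{1}{5} = - \frac{4}{5} \approx -0.8$)
$M{\left(w \right)} = \left(- \frac{4}{5} + w\right)^{2}$ ($M{\left(w \right)} = \left(w - \frac{4}{5}\right)^{2} = \left(- \frac{4}{5} + w\right)^{2}$)
$t{\left(y \right)} = -6 + 6 y$ ($t{\left(y \right)} = 6 \left(-1 + y\right) = -6 + 6 y$)
$\frac{g}{t{\left(M{\left(-4 \right)} \right)}} = - \frac{63617}{-6 + 6 \frac{\left(-4 + 5 \left(-4\right)\right)^{2}}{25}} = - \frac{63617}{-6 + 6 \frac{\left(-4 - 20\right)^{2}}{25}} = - \frac{63617}{-6 + 6 \frac{\left(-24\right)^{2}}{25}} = - \frac{63617}{-6 + 6 \cdot \frac{1}{25} \cdot 576} = - \frac{63617}{-6 + 6 \cdot \frac{576}{25}} = - \frac{63617}{-6 + \frac{3456}{25}} = - \frac{63617}{\frac{3306}{25}} = \left(-63617\right) \frac{25}{3306} = - \frac{1590425}{3306}$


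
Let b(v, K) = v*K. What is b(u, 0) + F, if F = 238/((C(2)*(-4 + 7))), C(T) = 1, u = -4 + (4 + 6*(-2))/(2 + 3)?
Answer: 238/3 ≈ 79.333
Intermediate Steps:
u = -28/5 (u = -4 + (4 - 12)/5 = -4 - 8*⅕ = -4 - 8/5 = -28/5 ≈ -5.6000)
F = 238/3 (F = 238/((1*(-4 + 7))) = 238/((1*3)) = 238/3 ≈ 79.333)
b(v, K) = K*v
b(u, 0) + F = 0*(-28/5) + 238/3 = 0 + 238/3 = 238/3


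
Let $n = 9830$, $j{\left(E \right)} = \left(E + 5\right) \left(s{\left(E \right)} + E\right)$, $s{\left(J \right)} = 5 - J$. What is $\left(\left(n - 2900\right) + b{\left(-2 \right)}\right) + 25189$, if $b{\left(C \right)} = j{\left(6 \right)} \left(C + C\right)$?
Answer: $31899$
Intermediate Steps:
$j{\left(E \right)} = 25 + 5 E$ ($j{\left(E \right)} = \left(E + 5\right) \left(\left(5 - E\right) + E\right) = \left(5 + E\right) 5 = 25 + 5 E$)
$b{\left(C \right)} = 110 C$ ($b{\left(C \right)} = \left(25 + 5 \cdot 6\right) \left(C + C\right) = \left(25 + 30\right) 2 C = 55 \cdot 2 C = 110 C$)
$\left(\left(n - 2900\right) + b{\left(-2 \right)}\right) + 25189 = \left(\left(9830 - 2900\right) + 110 \left(-2\right)\right) + 25189 = \left(6930 - 220\right) + 25189 = 6710 + 25189 = 31899$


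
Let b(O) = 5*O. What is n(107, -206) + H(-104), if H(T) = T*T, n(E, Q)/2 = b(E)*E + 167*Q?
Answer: 56502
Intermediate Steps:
n(E, Q) = 10*E**2 + 334*Q (n(E, Q) = 2*((5*E)*E + 167*Q) = 2*(5*E**2 + 167*Q) = 10*E**2 + 334*Q)
H(T) = T**2
n(107, -206) + H(-104) = (10*107**2 + 334*(-206)) + (-104)**2 = (10*11449 - 68804) + 10816 = (114490 - 68804) + 10816 = 45686 + 10816 = 56502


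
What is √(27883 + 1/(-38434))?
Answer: √41187996763914/38434 ≈ 166.98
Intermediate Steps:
√(27883 + 1/(-38434)) = √(27883 - 1/38434) = √(1071655221/38434) = √41187996763914/38434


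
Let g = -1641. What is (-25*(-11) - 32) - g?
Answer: 1884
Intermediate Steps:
(-25*(-11) - 32) - g = (-25*(-11) - 32) - 1*(-1641) = (275 - 32) + 1641 = 243 + 1641 = 1884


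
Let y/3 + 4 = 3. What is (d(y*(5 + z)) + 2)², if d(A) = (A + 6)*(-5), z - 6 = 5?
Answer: 44944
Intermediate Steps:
y = -3 (y = -12 + 3*3 = -12 + 9 = -3)
z = 11 (z = 6 + 5 = 11)
d(A) = -30 - 5*A (d(A) = (6 + A)*(-5) = -30 - 5*A)
(d(y*(5 + z)) + 2)² = ((-30 - (-15)*(5 + 11)) + 2)² = ((-30 - (-15)*16) + 2)² = ((-30 - 5*(-48)) + 2)² = ((-30 + 240) + 2)² = (210 + 2)² = 212² = 44944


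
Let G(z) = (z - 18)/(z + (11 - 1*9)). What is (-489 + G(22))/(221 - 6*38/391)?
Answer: -1146803/517098 ≈ -2.2178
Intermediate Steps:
G(z) = (-18 + z)/(2 + z) (G(z) = (-18 + z)/(z + (11 - 9)) = (-18 + z)/(z + 2) = (-18 + z)/(2 + z))
(-489 + G(22))/(221 - 6*38/391) = (-489 + (-18 + 22)/(2 + 22))/(221 - 6*38/391) = (-489 + 4/24)/(221 - 228*1/391) = (-489 + (1/24)*4)/(221 - 228/391) = (-489 + ⅙)/(86183/391) = -2933/6*391/86183 = -1146803/517098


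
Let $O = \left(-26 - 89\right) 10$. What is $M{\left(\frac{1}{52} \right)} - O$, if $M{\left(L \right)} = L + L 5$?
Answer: $\frac{29903}{26} \approx 1150.1$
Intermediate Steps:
$O = -1150$ ($O = \left(-115\right) 10 = -1150$)
$M{\left(L \right)} = 6 L$ ($M{\left(L \right)} = L + 5 L = 6 L$)
$M{\left(\frac{1}{52} \right)} - O = \frac{6}{52} - -1150 = 6 \cdot \frac{1}{52} + 1150 = \frac{3}{26} + 1150 = \frac{29903}{26}$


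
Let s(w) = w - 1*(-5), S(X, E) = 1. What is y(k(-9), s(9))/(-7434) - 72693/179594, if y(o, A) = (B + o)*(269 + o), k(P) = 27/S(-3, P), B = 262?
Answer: -7951794449/667550898 ≈ -11.912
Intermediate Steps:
k(P) = 27 (k(P) = 27/1 = 27*1 = 27)
s(w) = 5 + w (s(w) = w + 5 = 5 + w)
y(o, A) = (262 + o)*(269 + o)
y(k(-9), s(9))/(-7434) - 72693/179594 = (70478 + 27**2 + 531*27)/(-7434) - 72693/179594 = (70478 + 729 + 14337)*(-1/7434) - 72693*1/179594 = 85544*(-1/7434) - 72693/179594 = -42772/3717 - 72693/179594 = -7951794449/667550898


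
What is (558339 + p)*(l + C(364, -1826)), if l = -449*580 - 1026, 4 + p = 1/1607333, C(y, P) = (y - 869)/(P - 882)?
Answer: -158844095106614094057/1088164441 ≈ -1.4597e+11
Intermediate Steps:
C(y, P) = (-869 + y)/(-882 + P)
p = -6429331/1607333 (p = -4 + 1/1607333 = -6429331/1607333 ≈ -4.0000)
l = -261446 (l = -260420 - 1026 = -261446)
(558339 + p)*(l + C(364, -1826)) = (558339 - 6429331/1607333)*(-261446 + (-869 + 364)/(-882 - 1826)) = 897430270556*(-261446 - 505/(-2708))/1607333 = 897430270556*(-261446 - 1/2708*(-505))/1607333 = 897430270556*(-261446 + 505/2708)/1607333 = (897430270556/1607333)*(-707995263/2708) = -158844095106614094057/1088164441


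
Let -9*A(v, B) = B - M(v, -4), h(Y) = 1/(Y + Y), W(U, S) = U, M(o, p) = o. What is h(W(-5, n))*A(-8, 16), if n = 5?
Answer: 4/15 ≈ 0.26667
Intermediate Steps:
h(Y) = 1/(2*Y)
A(v, B) = -B/9 + v/9 (A(v, B) = -(B - v)/9 = -B/9 + v/9)
h(W(-5, n))*A(-8, 16) = ((½)/(-5))*(-⅑*16 + (⅑)*(-8)) = ((½)*(-⅕))*(-16/9 - 8/9) = -⅒*(-8/3) = 4/15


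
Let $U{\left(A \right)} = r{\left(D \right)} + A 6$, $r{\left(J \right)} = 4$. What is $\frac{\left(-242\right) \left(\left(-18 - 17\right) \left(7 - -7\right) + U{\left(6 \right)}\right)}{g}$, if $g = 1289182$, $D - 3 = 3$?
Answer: $\frac{54450}{644591} \approx 0.084472$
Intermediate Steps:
$D = 6$ ($D = 3 + 3 = 6$)
$U{\left(A \right)} = 4 + 6 A$ ($U{\left(A \right)} = 4 + A 6 = 4 + 6 A$)
$\frac{\left(-242\right) \left(\left(-18 - 17\right) \left(7 - -7\right) + U{\left(6 \right)}\right)}{g} = \frac{\left(-242\right) \left(\left(-18 - 17\right) \left(7 - -7\right) + \left(4 + 6 \cdot 6\right)\right)}{1289182} = - 242 \left(- 35 \left(7 + 7\right) + \left(4 + 36\right)\right) \frac{1}{1289182} = - 242 \left(\left(-35\right) 14 + 40\right) \frac{1}{1289182} = - 242 \left(-490 + 40\right) \frac{1}{1289182} = \left(-242\right) \left(-450\right) \frac{1}{1289182} = 108900 \cdot \frac{1}{1289182} = \frac{54450}{644591}$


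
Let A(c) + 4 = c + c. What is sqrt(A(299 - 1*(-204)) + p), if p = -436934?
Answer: 2*I*sqrt(108983) ≈ 660.25*I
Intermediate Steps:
A(c) = -4 + 2*c (A(c) = -4 + (c + c) = -4 + 2*c)
sqrt(A(299 - 1*(-204)) + p) = sqrt((-4 + 2*(299 - 1*(-204))) - 436934) = sqrt((-4 + 2*(299 + 204)) - 436934) = sqrt((-4 + 2*503) - 436934) = sqrt((-4 + 1006) - 436934) = sqrt(1002 - 436934) = sqrt(-435932) = 2*I*sqrt(108983)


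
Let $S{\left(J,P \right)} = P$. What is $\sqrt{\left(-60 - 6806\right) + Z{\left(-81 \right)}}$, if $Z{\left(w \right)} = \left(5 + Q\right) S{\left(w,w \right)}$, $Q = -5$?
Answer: $i \sqrt{6866} \approx 82.861 i$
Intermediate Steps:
$Z{\left(w \right)} = 0$ ($Z{\left(w \right)} = \left(5 - 5\right) w = 0 w = 0$)
$\sqrt{\left(-60 - 6806\right) + Z{\left(-81 \right)}} = \sqrt{\left(-60 - 6806\right) + 0} = \sqrt{-6866 + 0} = \sqrt{-6866} = i \sqrt{6866}$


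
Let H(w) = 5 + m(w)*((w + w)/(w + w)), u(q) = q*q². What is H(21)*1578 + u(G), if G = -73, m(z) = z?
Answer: -347989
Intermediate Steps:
u(q) = q³
H(w) = 5 + w (H(w) = 5 + w*((w + w)/(w + w)) = 5 + w*((2*w)/((2*w))) = 5 + w*((2*w)*(1/(2*w))) = 5 + w*1 = 5 + w)
H(21)*1578 + u(G) = (5 + 21)*1578 + (-73)³ = 26*1578 - 389017 = 41028 - 389017 = -347989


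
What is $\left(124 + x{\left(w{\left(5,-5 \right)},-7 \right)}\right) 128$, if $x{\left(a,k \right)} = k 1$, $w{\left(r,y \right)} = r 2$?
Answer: $14976$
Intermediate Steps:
$w{\left(r,y \right)} = 2 r$
$x{\left(a,k \right)} = k$
$\left(124 + x{\left(w{\left(5,-5 \right)},-7 \right)}\right) 128 = \left(124 - 7\right) 128 = 117 \cdot 128 = 14976$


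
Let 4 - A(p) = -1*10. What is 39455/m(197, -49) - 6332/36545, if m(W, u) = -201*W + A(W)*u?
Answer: -1696954931/1472142235 ≈ -1.1527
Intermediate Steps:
A(p) = 14 (A(p) = 4 - (-1)*10 = 4 - 1*(-10) = 4 + 10 = 14)
m(W, u) = -201*W + 14*u
39455/m(197, -49) - 6332/36545 = 39455/(-201*197 + 14*(-49)) - 6332/36545 = 39455/(-39597 - 686) - 6332*1/36545 = 39455/(-40283) - 6332/36545 = 39455*(-1/40283) - 6332/36545 = -39455/40283 - 6332/36545 = -1696954931/1472142235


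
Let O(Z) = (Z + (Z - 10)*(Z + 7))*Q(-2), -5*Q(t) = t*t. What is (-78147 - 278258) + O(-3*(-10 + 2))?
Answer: -1783857/5 ≈ -3.5677e+5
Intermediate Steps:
Q(t) = -t²/5 (Q(t) = -t*t/5 = -t²/5)
O(Z) = -4*Z/5 - 4*(-10 + Z)*(7 + Z)/5 (O(Z) = (Z + (Z - 10)*(Z + 7))*(-⅕*(-2)²) = (Z + (-10 + Z)*(7 + Z))*(-⅕*4) = (Z + (-10 + Z)*(7 + Z))*(-⅘) = -4*Z/5 - 4*(-10 + Z)*(7 + Z)/5)
(-78147 - 278258) + O(-3*(-10 + 2)) = (-78147 - 278258) + (56 - 4*9*(-10 + 2)²/5 + 8*(-3*(-10 + 2))/5) = -356405 + (56 - 4*(-3*(-8))²/5 + 8*(-3*(-8))/5) = -356405 + (56 - ⅘*24² + (8/5)*24) = -356405 + (56 - ⅘*576 + 192/5) = -356405 + (56 - 2304/5 + 192/5) = -356405 - 1832/5 = -1783857/5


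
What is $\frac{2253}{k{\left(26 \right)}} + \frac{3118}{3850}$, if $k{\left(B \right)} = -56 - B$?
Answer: $- \frac{4209187}{157850} \approx -26.666$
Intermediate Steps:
$\frac{2253}{k{\left(26 \right)}} + \frac{3118}{3850} = \frac{2253}{-56 - 26} + \frac{3118}{3850} = \frac{2253}{-56 - 26} + 3118 \cdot \frac{1}{3850} = \frac{2253}{-82} + \frac{1559}{1925} = 2253 \left(- \frac{1}{82}\right) + \frac{1559}{1925} = - \frac{2253}{82} + \frac{1559}{1925} = - \frac{4209187}{157850}$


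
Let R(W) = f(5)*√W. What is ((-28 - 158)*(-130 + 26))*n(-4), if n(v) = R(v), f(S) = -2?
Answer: -77376*I ≈ -77376.0*I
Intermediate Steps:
R(W) = -2*√W
n(v) = -2*√v
((-28 - 158)*(-130 + 26))*n(-4) = ((-28 - 158)*(-130 + 26))*(-4*I) = (-186*(-104))*(-4*I) = 19344*(-4*I) = -77376*I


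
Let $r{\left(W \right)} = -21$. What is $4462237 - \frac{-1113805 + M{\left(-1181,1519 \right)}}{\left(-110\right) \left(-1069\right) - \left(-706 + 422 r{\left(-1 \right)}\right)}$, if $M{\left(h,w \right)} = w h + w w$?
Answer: $\frac{567409732829}{127158} \approx 4.4622 \cdot 10^{6}$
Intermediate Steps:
$M{\left(h,w \right)} = w^{2} + h w$ ($M{\left(h,w \right)} = h w + w^{2} = w^{2} + h w$)
$4462237 - \frac{-1113805 + M{\left(-1181,1519 \right)}}{\left(-110\right) \left(-1069\right) - \left(-706 + 422 r{\left(-1 \right)}\right)} = 4462237 - \frac{-1113805 + 1519 \left(-1181 + 1519\right)}{\left(-110\right) \left(-1069\right) + \left(\left(-422\right) \left(-21\right) + 706\right)} = 4462237 - \frac{-1113805 + 1519 \cdot 338}{117590 + \left(8862 + 706\right)} = 4462237 - \frac{-1113805 + 513422}{117590 + 9568} = 4462237 - - \frac{600383}{127158} = 4462237 + \frac{600383}{127158} = \frac{567409732829}{127158}$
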